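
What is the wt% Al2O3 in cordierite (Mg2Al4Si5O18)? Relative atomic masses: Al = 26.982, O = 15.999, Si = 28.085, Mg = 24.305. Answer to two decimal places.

M(Mg2Al4Si5O18) = 584.945 g/mol; M(Al2O3) = 101.961 g/mol.
Moles Al2O3 per formula unit = 4 Al ÷ 2 = 2.0000.
Al2O3 fraction = (2.0000 × 101.961) / 584.945 = 203.922/584.945 = 0.3486.

34.86 wt%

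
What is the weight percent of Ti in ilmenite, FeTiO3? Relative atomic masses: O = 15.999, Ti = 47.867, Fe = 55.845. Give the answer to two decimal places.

31.55 mass %

M(FeTiO3) = 151.709 g/mol.
Ti contributes 1 × 47.867 = 47.867 g per mole.
47.867/151.709 = 0.3155 → 31.55%.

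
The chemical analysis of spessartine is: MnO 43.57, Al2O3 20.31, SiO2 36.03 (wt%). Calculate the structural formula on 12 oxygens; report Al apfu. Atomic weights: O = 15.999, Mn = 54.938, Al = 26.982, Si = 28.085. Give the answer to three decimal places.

1.983 Al apfu

MnO: 43.57/70.937 = 0.61421 mol → 0.61421 mol Mn, 0.61421 mol O.
Al2O3: 20.31/101.961 = 0.19919 mol → 0.39838 mol Al, 0.59757 mol O.
SiO2: 36.03/60.083 = 0.59967 mol → 0.59967 mol Si, 1.19934 mol O.
Total oxygen = 2.41112 mol. Normalization factor = 12/2.41112 = 4.97694.
Al per 12 O = 0.39838 × 4.97694 = 1.983.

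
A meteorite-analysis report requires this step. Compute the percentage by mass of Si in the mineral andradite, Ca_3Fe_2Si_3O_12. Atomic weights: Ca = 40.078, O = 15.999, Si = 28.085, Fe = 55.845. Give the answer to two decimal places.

16.58 weight percent

Molar mass of Ca_3Fe_2Si_3O_12: 3*40.078 + 2*55.845 + 3*28.085 + 12*15.999 = 508.167 g/mol.
Mass of Si per formula unit: 3 × 28.085 = 84.255 g.
Weight fraction Si = 84.255 / 508.167 = 0.1658.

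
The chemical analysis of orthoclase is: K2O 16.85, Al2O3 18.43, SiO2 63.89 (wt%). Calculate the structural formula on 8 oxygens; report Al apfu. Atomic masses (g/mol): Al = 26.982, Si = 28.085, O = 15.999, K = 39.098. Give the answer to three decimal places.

K2O (M=94.195): mol = 0.17888; K = 0.35776, O = 0.17888.
Al2O3 (M=101.961): mol = 0.18076; Al = 0.36152, O = 0.54228.
SiO2 (M=60.083): mol = 1.06336; Si = 1.06336, O = 2.12672.
ΣO = 2.84788; factor = 8/ΣO = 2.80911.
Al apfu = 0.36152 × 2.80911 = 1.016.

1.016 Al apfu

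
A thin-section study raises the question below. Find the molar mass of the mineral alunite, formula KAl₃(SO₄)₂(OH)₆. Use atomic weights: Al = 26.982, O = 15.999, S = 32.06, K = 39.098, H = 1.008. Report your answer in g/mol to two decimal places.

K: 1 × 39.098 = 39.0980
Al: 3 × 26.982 = 80.9460
S: 2 × 32.06 = 64.1200
O: 14 × 15.999 = 223.9860
H: 6 × 1.008 = 6.0480
Summing the contributions gives the formula mass.

414.20 g/mol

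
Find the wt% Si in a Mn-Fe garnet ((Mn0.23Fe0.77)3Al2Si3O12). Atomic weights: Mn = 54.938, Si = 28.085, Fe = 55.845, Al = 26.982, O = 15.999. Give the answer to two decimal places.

16.95 mass %

Molar mass of (Mn0.23Fe0.77)3Al2Si3O12: 0.69×54.938 + 2.31×55.845 + 2×26.982 + 3×28.085 + 12×15.999 = 497.116 g/mol.
Mass of Si per formula unit: 3 × 28.085 = 84.255 g.
Weight fraction Si = 84.255 / 497.116 = 0.1695.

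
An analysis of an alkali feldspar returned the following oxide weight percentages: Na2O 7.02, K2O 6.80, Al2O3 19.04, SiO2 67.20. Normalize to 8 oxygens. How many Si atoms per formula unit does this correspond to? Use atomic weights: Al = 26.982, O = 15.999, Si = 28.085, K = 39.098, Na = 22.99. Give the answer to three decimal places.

3.000 Si apfu

Na2O (M=61.979): mol = 0.11326; Na = 0.22652, O = 0.11326.
K2O (M=94.195): mol = 0.07219; K = 0.14438, O = 0.07219.
Al2O3 (M=101.961): mol = 0.18674; Al = 0.37348, O = 0.56022.
SiO2 (M=60.083): mol = 1.11845; Si = 1.11845, O = 2.23690.
ΣO = 2.98257; factor = 8/ΣO = 2.68225.
Si apfu = 1.11845 × 2.68225 = 3.000.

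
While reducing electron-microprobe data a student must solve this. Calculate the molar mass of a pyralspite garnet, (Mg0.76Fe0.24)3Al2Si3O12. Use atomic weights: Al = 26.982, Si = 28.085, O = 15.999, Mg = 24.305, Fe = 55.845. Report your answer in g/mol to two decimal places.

The formula mass is the sum 2.28·24.305 + 0.72·55.845 + 2·26.982 + 3·28.085 + 12·15.999.

425.83 g/mol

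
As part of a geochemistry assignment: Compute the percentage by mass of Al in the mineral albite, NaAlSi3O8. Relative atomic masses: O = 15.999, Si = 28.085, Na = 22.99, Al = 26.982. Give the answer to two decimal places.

10.29 mass %

M(NaAlSi3O8) = 262.219 g/mol.
Al contributes 1 × 26.982 = 26.982 g per mole.
26.982/262.219 = 0.1029 → 10.29%.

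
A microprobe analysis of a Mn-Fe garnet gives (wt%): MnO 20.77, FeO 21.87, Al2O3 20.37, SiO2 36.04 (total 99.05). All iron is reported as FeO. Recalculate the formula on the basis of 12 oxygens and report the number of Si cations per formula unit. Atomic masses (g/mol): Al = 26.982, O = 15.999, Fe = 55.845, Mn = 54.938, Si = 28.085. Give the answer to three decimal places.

20.77 wt% MnO ÷ 70.937 g/mol = 0.29280 mol, giving 0.29280 Mn and 0.29280 O.
21.87 wt% FeO ÷ 71.844 g/mol = 0.30441 mol, giving 0.30441 Fe and 0.30441 O.
20.37 wt% Al2O3 ÷ 101.961 g/mol = 0.19978 mol, giving 0.39956 Al and 0.59934 O.
36.04 wt% SiO2 ÷ 60.083 g/mol = 0.59984 mol, giving 0.59984 Si and 1.19968 O.
Oxygen sums to 2.39623; scaling by 12/2.39623 = 5.00787 puts the formula on 12 O.
Si: 0.59984 × 5.00787 = 3.004 atoms per formula unit.

3.004 Si apfu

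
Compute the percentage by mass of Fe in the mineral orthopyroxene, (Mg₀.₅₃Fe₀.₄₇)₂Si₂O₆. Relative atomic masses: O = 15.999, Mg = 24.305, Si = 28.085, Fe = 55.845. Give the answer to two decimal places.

22.78 mass %

Molar mass of (Mg₀.₅₃Fe₀.₄₇)₂Si₂O₆: 1.06·24.305 + 0.94·55.845 + 2·28.085 + 6·15.999 = 230.422 g/mol.
Mass of Fe per formula unit: 0.94 × 55.845 = 52.494 g.
Weight fraction Fe = 52.494 / 230.422 = 0.2278.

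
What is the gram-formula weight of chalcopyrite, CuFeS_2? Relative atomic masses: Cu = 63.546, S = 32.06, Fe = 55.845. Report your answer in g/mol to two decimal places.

183.51 g/mol

The formula mass is the sum 1×63.546 + 1×55.845 + 2×32.06.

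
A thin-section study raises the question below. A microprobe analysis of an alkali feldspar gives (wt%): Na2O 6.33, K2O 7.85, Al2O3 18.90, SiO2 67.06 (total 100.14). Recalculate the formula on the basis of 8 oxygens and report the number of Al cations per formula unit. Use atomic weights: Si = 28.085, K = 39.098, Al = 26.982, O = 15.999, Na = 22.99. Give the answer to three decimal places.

0.997 Al apfu

Na2O (M=61.979): mol = 0.10213; Na = 0.20426, O = 0.10213.
K2O (M=94.195): mol = 0.08334; K = 0.16668, O = 0.08334.
Al2O3 (M=101.961): mol = 0.18536; Al = 0.37072, O = 0.55608.
SiO2 (M=60.083): mol = 1.11612; Si = 1.11612, O = 2.23224.
ΣO = 2.97379; factor = 8/ΣO = 2.69017.
Al apfu = 0.37072 × 2.69017 = 0.997.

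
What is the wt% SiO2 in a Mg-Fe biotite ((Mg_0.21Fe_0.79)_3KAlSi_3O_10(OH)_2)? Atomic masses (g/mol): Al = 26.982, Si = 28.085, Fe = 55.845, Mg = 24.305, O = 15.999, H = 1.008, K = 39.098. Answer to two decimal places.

36.64 wt%

Formula mass = 492.004 g/mol.
3 Si → 3.0000 mol SiO2 per formula unit; M(SiO2) = 60.083, so SiO2 mass = 180.249 g.
180.249/492.004 × 100 = 36.64 wt%.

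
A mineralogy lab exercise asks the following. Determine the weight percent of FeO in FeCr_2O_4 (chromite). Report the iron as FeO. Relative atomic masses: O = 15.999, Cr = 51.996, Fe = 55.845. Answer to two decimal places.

32.10 wt%

M(FeCr_2O_4) = 223.833 g/mol; M(FeO) = 71.844 g/mol.
Moles FeO per formula unit = 1 Fe ÷ 1 = 1.0000.
FeO fraction = (1.0000 × 71.844) / 223.833 = 71.844/223.833 = 0.3210.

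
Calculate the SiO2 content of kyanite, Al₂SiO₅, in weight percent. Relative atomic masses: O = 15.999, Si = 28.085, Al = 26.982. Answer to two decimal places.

M(Al₂SiO₅) = 162.044 g/mol; M(SiO2) = 60.083 g/mol.
Moles SiO2 per formula unit = 1 Si ÷ 1 = 1.0000.
SiO2 fraction = (1.0000 × 60.083) / 162.044 = 60.083/162.044 = 0.3708.

37.08 wt%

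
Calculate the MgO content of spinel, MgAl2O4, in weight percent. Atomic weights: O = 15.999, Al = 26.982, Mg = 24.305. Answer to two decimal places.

M(MgAl2O4) = 142.265 g/mol; M(MgO) = 40.304 g/mol.
Moles MgO per formula unit = 1 Mg ÷ 1 = 1.0000.
MgO fraction = (1.0000 × 40.304) / 142.265 = 40.304/142.265 = 0.2833.

28.33 wt%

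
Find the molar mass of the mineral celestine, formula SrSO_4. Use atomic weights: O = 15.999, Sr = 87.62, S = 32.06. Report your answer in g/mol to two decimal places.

183.68 g/mol

M = 1*87.62 + 1*32.06 + 4*15.999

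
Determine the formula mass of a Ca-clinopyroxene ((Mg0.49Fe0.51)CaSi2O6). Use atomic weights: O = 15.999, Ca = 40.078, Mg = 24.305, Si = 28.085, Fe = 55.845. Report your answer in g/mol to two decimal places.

232.63 g/mol

M = 0.49×24.305 + 0.51×55.845 + 1×40.078 + 2×28.085 + 6×15.999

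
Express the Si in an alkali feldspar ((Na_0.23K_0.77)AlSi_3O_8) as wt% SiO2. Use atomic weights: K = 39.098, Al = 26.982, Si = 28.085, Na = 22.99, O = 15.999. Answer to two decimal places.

Molar mass of (Na_0.23K_0.77)AlSi_3O_8 = 0.23·22.99 + 0.77·39.098 + 1·26.982 + 3·28.085 + 8·15.999 = 274.622 g/mol.
Each formula unit contains 3 Si, equivalent to 3/1 = 3.0000 mol SiO2.
M(SiO2) = 1×28.085 + 2×15.999 = 60.083 g/mol.
Mass of SiO2 per formula unit = 3.0000 × 60.083 = 180.249 g.
SiO2 wt% = 180.249 / 274.622 × 100 = 65.64%.

65.64 wt%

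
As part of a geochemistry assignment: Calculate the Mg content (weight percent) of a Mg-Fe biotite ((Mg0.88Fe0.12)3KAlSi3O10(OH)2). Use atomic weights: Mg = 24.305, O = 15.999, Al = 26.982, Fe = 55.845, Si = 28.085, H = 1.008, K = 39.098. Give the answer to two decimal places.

M((Mg0.88Fe0.12)3KAlSi3O10(OH)2) = 428.608 g/mol.
Mg contributes 2.64 × 24.305 = 64.165 g per mole.
64.165/428.608 = 0.1497 → 14.97%.

14.97 weight percent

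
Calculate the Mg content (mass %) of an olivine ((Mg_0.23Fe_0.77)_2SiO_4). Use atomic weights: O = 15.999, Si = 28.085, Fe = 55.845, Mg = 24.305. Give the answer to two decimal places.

5.91 mass %

M((Mg_0.23Fe_0.77)_2SiO_4) = 189.263 g/mol.
Mg contributes 0.46 × 24.305 = 11.180 g per mole.
11.180/189.263 = 0.0591 → 5.91%.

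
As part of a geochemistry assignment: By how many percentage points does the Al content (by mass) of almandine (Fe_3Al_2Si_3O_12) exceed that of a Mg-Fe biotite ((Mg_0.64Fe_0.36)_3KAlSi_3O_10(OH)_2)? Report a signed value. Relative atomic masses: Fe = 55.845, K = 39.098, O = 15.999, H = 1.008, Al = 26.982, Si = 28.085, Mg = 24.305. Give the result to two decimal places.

Al in Fe_3Al_2Si_3O_12: molar mass 497.742 g/mol; 2×26.982 = 53.964 g → 10.84 wt%.
Al in (Mg_0.64Fe_0.36)_3KAlSi_3O_10(OH)_2: molar mass 451.317 g/mol; 1×26.982 = 26.982 g → 5.98 wt%.
Difference = 10.84 − 5.98 = 4.86 percentage points.

4.86 percentage points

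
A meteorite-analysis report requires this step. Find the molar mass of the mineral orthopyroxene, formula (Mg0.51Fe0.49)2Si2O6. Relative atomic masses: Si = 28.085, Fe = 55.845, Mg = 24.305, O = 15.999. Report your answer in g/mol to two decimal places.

231.68 g/mol

M = 1.02·24.305 + 0.98·55.845 + 2·28.085 + 6·15.999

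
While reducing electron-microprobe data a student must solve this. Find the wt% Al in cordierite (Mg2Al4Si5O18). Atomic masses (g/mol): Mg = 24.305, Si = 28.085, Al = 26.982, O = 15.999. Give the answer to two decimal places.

18.45 mass %

Formula mass = 2×24.305 + 4×26.982 + 5×28.085 + 18×15.999 = 584.945 g/mol, of which 107.928 g is Al.
So Al makes up 107.928/584.945 = 0.1845 of the mass, i.e. 18.45%.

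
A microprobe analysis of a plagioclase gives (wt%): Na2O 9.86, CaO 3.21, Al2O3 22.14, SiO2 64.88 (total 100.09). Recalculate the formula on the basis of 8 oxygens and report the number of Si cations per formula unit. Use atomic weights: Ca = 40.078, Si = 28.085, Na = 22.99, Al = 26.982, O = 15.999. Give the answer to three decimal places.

Na2O: 9.86/61.979 = 0.15909 mol → 0.31818 mol Na, 0.15909 mol O.
CaO: 3.21/56.077 = 0.05724 mol → 0.05724 mol Ca, 0.05724 mol O.
Al2O3: 22.14/101.961 = 0.21714 mol → 0.43428 mol Al, 0.65142 mol O.
SiO2: 64.88/60.083 = 1.07984 mol → 1.07984 mol Si, 2.15968 mol O.
Total oxygen = 3.02743 mol. Normalization factor = 8/3.02743 = 2.64251.
Si per 8 O = 1.07984 × 2.64251 = 2.853.

2.853 Si apfu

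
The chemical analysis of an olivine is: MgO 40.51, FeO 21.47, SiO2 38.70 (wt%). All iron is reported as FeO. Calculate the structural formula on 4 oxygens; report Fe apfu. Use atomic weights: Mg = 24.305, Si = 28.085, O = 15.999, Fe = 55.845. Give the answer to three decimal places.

0.461 Fe apfu

40.51 wt% MgO ÷ 40.304 g/mol = 1.00511 mol, giving 1.00511 Mg and 1.00511 O.
21.47 wt% FeO ÷ 71.844 g/mol = 0.29884 mol, giving 0.29884 Fe and 0.29884 O.
38.70 wt% SiO2 ÷ 60.083 g/mol = 0.64411 mol, giving 0.64411 Si and 1.28822 O.
Oxygen sums to 2.59217; scaling by 4/2.59217 = 1.54311 puts the formula on 4 O.
Fe: 0.29884 × 1.54311 = 0.461 atoms per formula unit.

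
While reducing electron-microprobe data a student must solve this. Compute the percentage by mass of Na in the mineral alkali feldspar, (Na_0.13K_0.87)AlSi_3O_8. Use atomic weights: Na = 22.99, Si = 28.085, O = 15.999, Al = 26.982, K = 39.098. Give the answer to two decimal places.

1.08 weight percent

Molar mass of (Na_0.13K_0.87)AlSi_3O_8: 0.13×22.99 + 0.87×39.098 + 1×26.982 + 3×28.085 + 8×15.999 = 276.233 g/mol.
Mass of Na per formula unit: 0.13 × 22.99 = 2.989 g.
Weight fraction Na = 2.989 / 276.233 = 0.0108.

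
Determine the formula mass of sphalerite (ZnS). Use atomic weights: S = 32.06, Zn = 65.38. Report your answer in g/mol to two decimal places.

Zn: 1 × 65.38 = 65.3800
S: 1 × 32.06 = 32.0600
Summing the contributions gives the formula mass.

97.44 g/mol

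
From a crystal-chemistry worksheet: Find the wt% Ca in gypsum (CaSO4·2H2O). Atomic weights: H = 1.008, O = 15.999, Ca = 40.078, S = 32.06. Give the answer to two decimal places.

23.28 mass %

Formula mass = 1*40.078 + 1*32.06 + 6*15.999 + 4*1.008 = 172.164 g/mol, of which 40.078 g is Ca.
So Ca makes up 40.078/172.164 = 0.2328 of the mass, i.e. 23.28%.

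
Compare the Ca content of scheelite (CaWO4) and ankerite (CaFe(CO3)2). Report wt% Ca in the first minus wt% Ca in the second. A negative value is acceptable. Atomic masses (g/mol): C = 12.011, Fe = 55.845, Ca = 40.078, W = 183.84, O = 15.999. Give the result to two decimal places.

M(CaWO4) = 287.914 g/mol, so wt% Ca = 40.078/287.914 × 100 = 13.92%.
M(CaFe(CO3)2) = 215.939 g/mol, so wt% Ca = 40.078/215.939 × 100 = 18.56%.
13.92 − 18.56 = -4.64 pp.

-4.64 percentage points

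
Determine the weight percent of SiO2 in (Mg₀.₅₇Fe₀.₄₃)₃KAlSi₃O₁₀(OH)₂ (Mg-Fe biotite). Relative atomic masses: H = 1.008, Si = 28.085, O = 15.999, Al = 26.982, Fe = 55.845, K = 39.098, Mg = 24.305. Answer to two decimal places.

M((Mg₀.₅₇Fe₀.₄₃)₃KAlSi₃O₁₀(OH)₂) = 457.941 g/mol; M(SiO2) = 60.083 g/mol.
Moles SiO2 per formula unit = 3 Si ÷ 1 = 3.0000.
SiO2 fraction = (3.0000 × 60.083) / 457.941 = 180.249/457.941 = 0.3936.

39.36 wt%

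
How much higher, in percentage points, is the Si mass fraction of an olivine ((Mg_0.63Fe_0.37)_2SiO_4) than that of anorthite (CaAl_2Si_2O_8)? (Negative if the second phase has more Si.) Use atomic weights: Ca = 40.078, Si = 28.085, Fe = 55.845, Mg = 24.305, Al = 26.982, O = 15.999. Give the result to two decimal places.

-3.07 percentage points

Si in (Mg_0.63Fe_0.37)_2SiO_4: molar mass 164.031 g/mol; 1×28.085 = 28.085 g → 17.12 wt%.
Si in CaAl_2Si_2O_8: molar mass 278.204 g/mol; 2×28.085 = 56.170 g → 20.19 wt%.
Difference = 17.12 − 20.19 = -3.07 percentage points.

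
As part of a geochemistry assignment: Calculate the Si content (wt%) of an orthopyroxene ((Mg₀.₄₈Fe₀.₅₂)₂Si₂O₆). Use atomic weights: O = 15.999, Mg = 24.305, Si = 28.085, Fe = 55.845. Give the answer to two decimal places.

M((Mg₀.₄₈Fe₀.₅₂)₂Si₂O₆) = 233.576 g/mol.
Si contributes 2 × 28.085 = 56.170 g per mole.
56.170/233.576 = 0.2405 → 24.05%.

24.05 wt%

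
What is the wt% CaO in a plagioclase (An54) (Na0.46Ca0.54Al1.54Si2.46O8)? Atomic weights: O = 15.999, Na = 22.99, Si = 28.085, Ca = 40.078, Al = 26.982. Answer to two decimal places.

Formula mass = 270.851 g/mol.
0.54 Ca → 0.5400 mol CaO per formula unit; M(CaO) = 56.077, so CaO mass = 30.282 g.
30.282/270.851 × 100 = 11.18 wt%.

11.18 wt%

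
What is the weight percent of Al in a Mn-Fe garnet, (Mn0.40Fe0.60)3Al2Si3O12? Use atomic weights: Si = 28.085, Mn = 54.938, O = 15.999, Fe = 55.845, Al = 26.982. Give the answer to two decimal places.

Molar mass of (Mn0.40Fe0.60)3Al2Si3O12: 1.20×54.938 + 1.80×55.845 + 2×26.982 + 3×28.085 + 12×15.999 = 496.654 g/mol.
Mass of Al per formula unit: 2 × 26.982 = 53.964 g.
Weight fraction Al = 53.964 / 496.654 = 0.1087.

10.87 weight percent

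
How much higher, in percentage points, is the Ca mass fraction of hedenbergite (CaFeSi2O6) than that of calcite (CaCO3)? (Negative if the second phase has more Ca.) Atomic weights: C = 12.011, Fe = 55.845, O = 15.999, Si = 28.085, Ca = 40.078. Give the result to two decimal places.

-23.89 percentage points

Ca in CaFeSi2O6: molar mass 248.087 g/mol; 1×40.078 = 40.078 g → 16.15 wt%.
Ca in CaCO3: molar mass 100.086 g/mol; 1×40.078 = 40.078 g → 40.04 wt%.
Difference = 16.15 − 40.04 = -23.89 percentage points.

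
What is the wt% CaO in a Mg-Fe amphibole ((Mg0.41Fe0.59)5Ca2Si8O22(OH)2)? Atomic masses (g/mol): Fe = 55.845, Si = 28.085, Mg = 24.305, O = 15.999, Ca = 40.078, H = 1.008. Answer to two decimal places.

12.39 wt%

M((Mg0.41Fe0.59)5Ca2Si8O22(OH)2) = 905.396 g/mol; M(CaO) = 56.077 g/mol.
Moles CaO per formula unit = 2 Ca ÷ 1 = 2.0000.
CaO fraction = (2.0000 × 56.077) / 905.396 = 112.154/905.396 = 0.1239.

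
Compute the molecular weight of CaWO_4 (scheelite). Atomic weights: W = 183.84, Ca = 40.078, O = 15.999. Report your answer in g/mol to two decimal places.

The formula mass is the sum 1×40.078 + 1×183.84 + 4×15.999.

287.91 g/mol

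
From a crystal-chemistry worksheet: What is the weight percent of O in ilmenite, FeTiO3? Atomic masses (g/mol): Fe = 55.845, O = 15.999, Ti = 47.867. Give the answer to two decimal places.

31.64 weight percent

Formula mass = 1·55.845 + 1·47.867 + 3·15.999 = 151.709 g/mol, of which 47.997 g is O.
So O makes up 47.997/151.709 = 0.3164 of the mass, i.e. 31.64%.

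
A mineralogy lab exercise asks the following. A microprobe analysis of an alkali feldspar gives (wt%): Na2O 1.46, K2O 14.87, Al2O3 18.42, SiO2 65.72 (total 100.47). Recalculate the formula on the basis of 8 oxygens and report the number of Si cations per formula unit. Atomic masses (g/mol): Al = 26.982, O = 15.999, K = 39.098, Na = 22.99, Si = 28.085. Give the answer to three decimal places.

1.46 wt% Na2O ÷ 61.979 g/mol = 0.02356 mol, giving 0.04712 Na and 0.02356 O.
14.87 wt% K2O ÷ 94.195 g/mol = 0.15786 mol, giving 0.31572 K and 0.15786 O.
18.42 wt% Al2O3 ÷ 101.961 g/mol = 0.18066 mol, giving 0.36132 Al and 0.54198 O.
65.72 wt% SiO2 ÷ 60.083 g/mol = 1.09382 mol, giving 1.09382 Si and 2.18764 O.
Oxygen sums to 2.91104; scaling by 8/2.91104 = 2.74816 puts the formula on 8 O.
Si: 1.09382 × 2.74816 = 3.006 atoms per formula unit.

3.006 Si apfu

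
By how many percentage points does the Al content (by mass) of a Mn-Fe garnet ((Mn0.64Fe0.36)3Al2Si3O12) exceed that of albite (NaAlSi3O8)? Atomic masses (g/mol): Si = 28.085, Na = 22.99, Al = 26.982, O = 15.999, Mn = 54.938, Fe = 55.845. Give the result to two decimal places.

First mineral: 53.964 g Al in 496.001 g formula = 10.88 wt% Al.
Second mineral: 26.982 g Al in 262.219 g formula = 10.29 wt% Al.
10.88% − 10.29% gives a difference of 0.59 percentage points.

0.59 percentage points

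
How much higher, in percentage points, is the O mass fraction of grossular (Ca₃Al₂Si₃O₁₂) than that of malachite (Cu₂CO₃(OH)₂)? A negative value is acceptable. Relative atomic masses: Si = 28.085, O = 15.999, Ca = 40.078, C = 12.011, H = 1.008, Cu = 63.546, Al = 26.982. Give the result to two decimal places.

6.44 percentage points

O in Ca₃Al₂Si₃O₁₂: molar mass 450.441 g/mol; 12×15.999 = 191.988 g → 42.62 wt%.
O in Cu₂CO₃(OH)₂: molar mass 221.114 g/mol; 5×15.999 = 79.995 g → 36.18 wt%.
Difference = 42.62 − 36.18 = 6.44 percentage points.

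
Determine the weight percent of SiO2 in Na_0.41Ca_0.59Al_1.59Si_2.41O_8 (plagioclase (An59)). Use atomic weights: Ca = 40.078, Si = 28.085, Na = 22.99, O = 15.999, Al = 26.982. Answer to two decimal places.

M(Na_0.41Ca_0.59Al_1.59Si_2.41O_8) = 271.650 g/mol; M(SiO2) = 60.083 g/mol.
Moles SiO2 per formula unit = 2.41 Si ÷ 1 = 2.4100.
SiO2 fraction = (2.4100 × 60.083) / 271.650 = 144.800/271.650 = 0.5330.

53.30 wt%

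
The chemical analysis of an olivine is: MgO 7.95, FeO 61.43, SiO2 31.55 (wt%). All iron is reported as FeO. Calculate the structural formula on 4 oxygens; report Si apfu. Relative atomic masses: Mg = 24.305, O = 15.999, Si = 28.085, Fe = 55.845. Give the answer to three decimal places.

7.95 wt% MgO ÷ 40.304 g/mol = 0.19725 mol, giving 0.19725 Mg and 0.19725 O.
61.43 wt% FeO ÷ 71.844 g/mol = 0.85505 mol, giving 0.85505 Fe and 0.85505 O.
31.55 wt% SiO2 ÷ 60.083 g/mol = 0.52511 mol, giving 0.52511 Si and 1.05022 O.
Oxygen sums to 2.10252; scaling by 4/2.10252 = 1.90248 puts the formula on 4 O.
Si: 0.52511 × 1.90248 = 0.999 atoms per formula unit.

0.999 Si apfu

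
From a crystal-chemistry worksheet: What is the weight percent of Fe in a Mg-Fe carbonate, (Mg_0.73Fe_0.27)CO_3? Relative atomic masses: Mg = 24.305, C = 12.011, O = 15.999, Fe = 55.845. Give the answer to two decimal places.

M((Mg_0.73Fe_0.27)CO_3) = 92.829 g/mol.
Fe contributes 0.27 × 55.845 = 15.078 g per mole.
15.078/92.829 = 0.1624 → 16.24%.

16.24 wt%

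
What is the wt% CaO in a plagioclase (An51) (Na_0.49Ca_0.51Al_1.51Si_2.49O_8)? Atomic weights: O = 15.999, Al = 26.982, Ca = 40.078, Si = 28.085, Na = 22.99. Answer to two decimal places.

10.58 wt%

Molar mass of Na_0.49Ca_0.51Al_1.51Si_2.49O_8 = 0.49·22.99 + 0.51·40.078 + 1.51·26.982 + 2.49·28.085 + 8·15.999 = 270.371 g/mol.
Each formula unit contains 0.51 Ca, equivalent to 0.51/1 = 0.5100 mol CaO.
M(CaO) = 1×40.078 + 1×15.999 = 56.077 g/mol.
Mass of CaO per formula unit = 0.5100 × 56.077 = 28.599 g.
CaO wt% = 28.599 / 270.371 × 100 = 10.58%.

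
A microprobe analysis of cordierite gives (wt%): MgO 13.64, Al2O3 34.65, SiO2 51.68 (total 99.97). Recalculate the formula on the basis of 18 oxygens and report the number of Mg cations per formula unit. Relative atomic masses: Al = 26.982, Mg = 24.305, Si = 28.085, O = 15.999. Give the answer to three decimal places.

1.979 Mg apfu

MgO: 13.64/40.304 = 0.33843 mol → 0.33843 mol Mg, 0.33843 mol O.
Al2O3: 34.65/101.961 = 0.33984 mol → 0.67968 mol Al, 1.01952 mol O.
SiO2: 51.68/60.083 = 0.86014 mol → 0.86014 mol Si, 1.72028 mol O.
Total oxygen = 3.07823 mol. Normalization factor = 18/3.07823 = 5.84752.
Mg per 18 O = 0.33843 × 5.84752 = 1.979.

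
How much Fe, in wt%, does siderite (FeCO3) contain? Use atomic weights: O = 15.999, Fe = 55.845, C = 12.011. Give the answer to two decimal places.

48.20 wt%

Formula mass = 1×55.845 + 1×12.011 + 3×15.999 = 115.853 g/mol, of which 55.845 g is Fe.
So Fe makes up 55.845/115.853 = 0.4820 of the mass, i.e. 48.20%.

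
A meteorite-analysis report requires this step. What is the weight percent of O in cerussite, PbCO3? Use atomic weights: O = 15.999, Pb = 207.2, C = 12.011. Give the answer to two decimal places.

17.96 weight percent

Formula mass = 1×207.2 + 1×12.011 + 3×15.999 = 267.208 g/mol, of which 47.997 g is O.
So O makes up 47.997/267.208 = 0.1796 of the mass, i.e. 17.96%.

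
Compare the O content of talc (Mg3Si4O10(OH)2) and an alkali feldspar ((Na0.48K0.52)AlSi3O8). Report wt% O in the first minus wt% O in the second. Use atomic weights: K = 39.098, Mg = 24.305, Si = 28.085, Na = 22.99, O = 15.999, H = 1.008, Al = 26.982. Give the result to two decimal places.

3.32 percentage points

First mineral: 191.988 g O in 379.259 g formula = 50.62 wt% O.
Second mineral: 127.992 g O in 270.595 g formula = 47.30 wt% O.
50.62% − 47.30% gives a difference of 3.32 percentage points.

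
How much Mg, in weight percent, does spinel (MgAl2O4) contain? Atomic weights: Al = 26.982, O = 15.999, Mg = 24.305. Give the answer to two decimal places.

Formula mass = 1×24.305 + 2×26.982 + 4×15.999 = 142.265 g/mol, of which 24.305 g is Mg.
So Mg makes up 24.305/142.265 = 0.1708 of the mass, i.e. 17.08%.

17.08 weight percent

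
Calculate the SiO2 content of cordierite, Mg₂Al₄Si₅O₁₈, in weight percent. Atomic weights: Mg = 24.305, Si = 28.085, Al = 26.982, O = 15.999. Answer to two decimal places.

51.36 wt%

M(Mg₂Al₄Si₅O₁₈) = 584.945 g/mol; M(SiO2) = 60.083 g/mol.
Moles SiO2 per formula unit = 5 Si ÷ 1 = 5.0000.
SiO2 fraction = (5.0000 × 60.083) / 584.945 = 300.415/584.945 = 0.5136.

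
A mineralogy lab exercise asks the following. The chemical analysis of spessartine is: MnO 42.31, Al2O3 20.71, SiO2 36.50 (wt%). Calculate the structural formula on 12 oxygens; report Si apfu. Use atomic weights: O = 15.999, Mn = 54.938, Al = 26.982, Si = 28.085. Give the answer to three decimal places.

3.011 Si apfu

MnO (M=70.937): mol = 0.59644; Mn = 0.59644, O = 0.59644.
Al2O3 (M=101.961): mol = 0.20312; Al = 0.40624, O = 0.60936.
SiO2 (M=60.083): mol = 0.60749; Si = 0.60749, O = 1.21498.
ΣO = 2.42078; factor = 12/ΣO = 4.95708.
Si apfu = 0.60749 × 4.95708 = 3.011.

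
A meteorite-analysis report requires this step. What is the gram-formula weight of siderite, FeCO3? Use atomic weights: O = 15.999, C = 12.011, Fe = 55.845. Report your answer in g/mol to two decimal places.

115.85 g/mol

Fe: 1 × 55.845 = 55.8450
C: 1 × 12.011 = 12.0110
O: 3 × 15.999 = 47.9970
Summing the contributions gives the formula mass.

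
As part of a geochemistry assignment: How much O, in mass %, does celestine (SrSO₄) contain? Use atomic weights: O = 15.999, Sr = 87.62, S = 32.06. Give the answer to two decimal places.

34.84 mass %

M(SrSO₄) = 183.676 g/mol.
O contributes 4 × 15.999 = 63.996 g per mole.
63.996/183.676 = 0.3484 → 34.84%.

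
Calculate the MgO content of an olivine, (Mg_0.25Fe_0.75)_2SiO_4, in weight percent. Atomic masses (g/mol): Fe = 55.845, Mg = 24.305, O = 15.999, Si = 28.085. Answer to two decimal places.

10.72 wt%

Formula mass = 188.001 g/mol.
0.50 Mg → 0.5000 mol MgO per formula unit; M(MgO) = 40.304, so MgO mass = 20.152 g.
20.152/188.001 × 100 = 10.72 wt%.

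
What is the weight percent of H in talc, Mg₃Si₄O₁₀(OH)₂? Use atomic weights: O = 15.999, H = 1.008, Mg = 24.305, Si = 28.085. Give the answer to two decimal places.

0.53 wt%

Formula mass = 3·24.305 + 4·28.085 + 12·15.999 + 2·1.008 = 379.259 g/mol, of which 2.016 g is H.
So H makes up 2.016/379.259 = 0.0053 of the mass, i.e. 0.53%.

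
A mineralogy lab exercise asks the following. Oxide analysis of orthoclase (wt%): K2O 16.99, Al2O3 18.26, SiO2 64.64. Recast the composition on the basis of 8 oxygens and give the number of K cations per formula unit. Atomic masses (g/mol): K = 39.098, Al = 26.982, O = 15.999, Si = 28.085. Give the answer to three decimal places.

1.006 K apfu

16.99 wt% K2O ÷ 94.195 g/mol = 0.18037 mol, giving 0.36074 K and 0.18037 O.
18.26 wt% Al2O3 ÷ 101.961 g/mol = 0.17909 mol, giving 0.35818 Al and 0.53727 O.
64.64 wt% SiO2 ÷ 60.083 g/mol = 1.07585 mol, giving 1.07585 Si and 2.15170 O.
Oxygen sums to 2.86934; scaling by 8/2.86934 = 2.78810 puts the formula on 8 O.
K: 0.36074 × 2.78810 = 1.006 atoms per formula unit.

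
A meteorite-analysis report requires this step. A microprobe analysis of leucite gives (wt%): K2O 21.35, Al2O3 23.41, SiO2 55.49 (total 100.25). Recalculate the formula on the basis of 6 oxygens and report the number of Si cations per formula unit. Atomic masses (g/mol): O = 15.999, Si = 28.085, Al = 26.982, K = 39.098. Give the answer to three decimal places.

2.006 Si apfu

21.35 wt% K2O ÷ 94.195 g/mol = 0.22666 mol, giving 0.45332 K and 0.22666 O.
23.41 wt% Al2O3 ÷ 101.961 g/mol = 0.22960 mol, giving 0.45920 Al and 0.68880 O.
55.49 wt% SiO2 ÷ 60.083 g/mol = 0.92356 mol, giving 0.92356 Si and 1.84712 O.
Oxygen sums to 2.76258; scaling by 6/2.76258 = 2.17188 puts the formula on 6 O.
Si: 0.92356 × 2.17188 = 2.006 atoms per formula unit.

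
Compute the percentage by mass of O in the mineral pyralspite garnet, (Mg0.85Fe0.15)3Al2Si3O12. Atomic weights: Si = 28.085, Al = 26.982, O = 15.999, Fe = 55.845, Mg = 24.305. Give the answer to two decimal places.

Molar mass of (Mg0.85Fe0.15)3Al2Si3O12: 2.55*24.305 + 0.45*55.845 + 2*26.982 + 3*28.085 + 12*15.999 = 417.315 g/mol.
Mass of O per formula unit: 12 × 15.999 = 191.988 g.
Weight fraction O = 191.988 / 417.315 = 0.4601.

46.01 mass %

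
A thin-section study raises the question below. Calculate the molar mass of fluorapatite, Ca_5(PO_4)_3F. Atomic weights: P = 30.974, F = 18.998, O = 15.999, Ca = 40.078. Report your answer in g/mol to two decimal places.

Ca: 5 × 40.078 = 200.3900
P: 3 × 30.974 = 92.9220
O: 12 × 15.999 = 191.9880
F: 1 × 18.998 = 18.9980
Summing the contributions gives the formula mass.

504.30 g/mol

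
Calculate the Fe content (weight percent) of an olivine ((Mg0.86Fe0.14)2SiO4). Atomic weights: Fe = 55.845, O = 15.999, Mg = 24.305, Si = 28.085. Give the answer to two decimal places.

10.46 weight percent

Formula mass = 1.72*24.305 + 0.28*55.845 + 1*28.085 + 4*15.999 = 149.522 g/mol, of which 15.637 g is Fe.
So Fe makes up 15.637/149.522 = 0.1046 of the mass, i.e. 10.46%.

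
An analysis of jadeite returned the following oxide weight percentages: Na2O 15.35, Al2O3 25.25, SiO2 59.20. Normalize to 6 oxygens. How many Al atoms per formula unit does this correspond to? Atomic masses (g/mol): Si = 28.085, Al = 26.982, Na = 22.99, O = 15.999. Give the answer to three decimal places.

Na2O (M=61.979): mol = 0.24766; Na = 0.49532, O = 0.24766.
Al2O3 (M=101.961): mol = 0.24764; Al = 0.49528, O = 0.74292.
SiO2 (M=60.083): mol = 0.98530; Si = 0.98530, O = 1.97060.
ΣO = 2.96118; factor = 6/ΣO = 2.02622.
Al apfu = 0.49528 × 2.02622 = 1.004.

1.004 Al apfu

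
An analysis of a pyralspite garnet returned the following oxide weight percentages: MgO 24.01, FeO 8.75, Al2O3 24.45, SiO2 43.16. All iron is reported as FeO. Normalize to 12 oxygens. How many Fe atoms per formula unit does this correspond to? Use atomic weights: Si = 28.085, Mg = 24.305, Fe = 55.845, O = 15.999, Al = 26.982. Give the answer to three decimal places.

MgO: 24.01/40.304 = 0.59572 mol → 0.59572 mol Mg, 0.59572 mol O.
FeO: 8.75/71.844 = 0.12179 mol → 0.12179 mol Fe, 0.12179 mol O.
Al2O3: 24.45/101.961 = 0.23980 mol → 0.47960 mol Al, 0.71940 mol O.
SiO2: 43.16/60.083 = 0.71834 mol → 0.71834 mol Si, 1.43668 mol O.
Total oxygen = 2.87359 mol. Normalization factor = 12/2.87359 = 4.17596.
Fe per 12 O = 0.12179 × 4.17596 = 0.509.

0.509 Fe apfu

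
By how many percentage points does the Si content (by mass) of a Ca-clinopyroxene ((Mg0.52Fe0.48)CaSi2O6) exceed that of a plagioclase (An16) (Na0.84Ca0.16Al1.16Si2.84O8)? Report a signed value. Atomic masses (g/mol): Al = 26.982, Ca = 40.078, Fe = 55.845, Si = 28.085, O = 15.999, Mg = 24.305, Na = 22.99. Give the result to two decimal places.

Si in (Mg0.52Fe0.48)CaSi2O6: molar mass 231.686 g/mol; 2×28.085 = 56.170 g → 24.24 wt%.
Si in Na0.84Ca0.16Al1.16Si2.84O8: molar mass 264.777 g/mol; 2.84×28.085 = 79.761 g → 30.12 wt%.
Difference = 24.24 − 30.12 = -5.88 percentage points.

-5.88 percentage points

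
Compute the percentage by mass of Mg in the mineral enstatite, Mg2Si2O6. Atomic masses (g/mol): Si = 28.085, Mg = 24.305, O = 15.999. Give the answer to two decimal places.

Formula mass = 2*24.305 + 2*28.085 + 6*15.999 = 200.774 g/mol, of which 48.610 g is Mg.
So Mg makes up 48.610/200.774 = 0.2421 of the mass, i.e. 24.21%.

24.21 weight percent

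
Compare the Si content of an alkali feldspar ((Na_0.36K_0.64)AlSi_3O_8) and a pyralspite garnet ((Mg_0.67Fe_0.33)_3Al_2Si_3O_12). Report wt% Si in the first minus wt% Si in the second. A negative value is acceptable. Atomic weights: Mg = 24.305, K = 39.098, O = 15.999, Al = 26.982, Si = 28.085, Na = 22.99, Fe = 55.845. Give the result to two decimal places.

First mineral: 84.255 g Si in 272.528 g formula = 30.92 wt% Si.
Second mineral: 84.255 g Si in 434.347 g formula = 19.40 wt% Si.
30.92% − 19.40% gives a difference of 11.52 percentage points.

11.52 percentage points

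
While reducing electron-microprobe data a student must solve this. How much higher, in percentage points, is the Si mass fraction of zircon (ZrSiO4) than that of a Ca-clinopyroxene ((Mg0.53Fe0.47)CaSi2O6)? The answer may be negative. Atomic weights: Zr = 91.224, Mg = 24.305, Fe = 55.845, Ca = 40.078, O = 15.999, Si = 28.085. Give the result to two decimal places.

First mineral: 28.085 g Si in 183.305 g formula = 15.32 wt% Si.
Second mineral: 56.170 g Si in 231.371 g formula = 24.28 wt% Si.
15.32% − 24.28% gives a difference of -8.96 percentage points.

-8.96 percentage points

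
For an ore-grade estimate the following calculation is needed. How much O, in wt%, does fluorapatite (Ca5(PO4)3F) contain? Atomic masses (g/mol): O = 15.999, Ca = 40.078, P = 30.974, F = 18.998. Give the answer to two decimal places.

Molar mass of Ca5(PO4)3F: 5×40.078 + 3×30.974 + 12×15.999 + 1×18.998 = 504.298 g/mol.
Mass of O per formula unit: 12 × 15.999 = 191.988 g.
Weight fraction O = 191.988 / 504.298 = 0.3807.

38.07 wt%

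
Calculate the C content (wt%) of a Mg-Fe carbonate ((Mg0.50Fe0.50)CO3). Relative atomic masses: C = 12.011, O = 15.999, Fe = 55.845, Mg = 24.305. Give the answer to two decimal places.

Molar mass of (Mg0.50Fe0.50)CO3: 0.50×24.305 + 0.50×55.845 + 1×12.011 + 3×15.999 = 100.083 g/mol.
Mass of C per formula unit: 1 × 12.011 = 12.011 g.
Weight fraction C = 12.011 / 100.083 = 0.1200.

12.00 wt%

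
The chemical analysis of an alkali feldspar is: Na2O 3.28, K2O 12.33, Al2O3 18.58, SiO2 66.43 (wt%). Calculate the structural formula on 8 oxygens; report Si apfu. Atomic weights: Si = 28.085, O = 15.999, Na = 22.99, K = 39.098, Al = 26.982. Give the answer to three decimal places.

Na2O (M=61.979): mol = 0.05292; Na = 0.10584, O = 0.05292.
K2O (M=94.195): mol = 0.13090; K = 0.26180, O = 0.13090.
Al2O3 (M=101.961): mol = 0.18223; Al = 0.36446, O = 0.54669.
SiO2 (M=60.083): mol = 1.10564; Si = 1.10564, O = 2.21128.
ΣO = 2.94179; factor = 8/ΣO = 2.71943.
Si apfu = 1.10564 × 2.71943 = 3.007.

3.007 Si apfu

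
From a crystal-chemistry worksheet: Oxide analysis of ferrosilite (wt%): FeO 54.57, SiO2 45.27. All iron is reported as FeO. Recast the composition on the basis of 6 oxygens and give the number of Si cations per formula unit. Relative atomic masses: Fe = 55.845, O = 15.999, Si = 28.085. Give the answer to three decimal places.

54.57 wt% FeO ÷ 71.844 g/mol = 0.75956 mol, giving 0.75956 Fe and 0.75956 O.
45.27 wt% SiO2 ÷ 60.083 g/mol = 0.75346 mol, giving 0.75346 Si and 1.50692 O.
Oxygen sums to 2.26648; scaling by 6/2.26648 = 2.64728 puts the formula on 6 O.
Si: 0.75346 × 2.64728 = 1.995 atoms per formula unit.

1.995 Si apfu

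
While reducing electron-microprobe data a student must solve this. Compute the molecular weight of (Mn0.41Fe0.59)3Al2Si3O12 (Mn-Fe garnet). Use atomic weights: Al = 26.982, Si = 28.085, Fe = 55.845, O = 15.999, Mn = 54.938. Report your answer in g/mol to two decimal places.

496.63 g/mol

M = 1.23×54.938 + 1.77×55.845 + 2×26.982 + 3×28.085 + 12×15.999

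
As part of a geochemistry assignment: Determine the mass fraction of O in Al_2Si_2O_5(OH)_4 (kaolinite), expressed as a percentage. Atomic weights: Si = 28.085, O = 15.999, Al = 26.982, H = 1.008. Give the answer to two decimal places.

55.78 weight percent

Molar mass of Al_2Si_2O_5(OH)_4: 2·26.982 + 2·28.085 + 9·15.999 + 4·1.008 = 258.157 g/mol.
Mass of O per formula unit: 9 × 15.999 = 143.991 g.
Weight fraction O = 143.991 / 258.157 = 0.5578.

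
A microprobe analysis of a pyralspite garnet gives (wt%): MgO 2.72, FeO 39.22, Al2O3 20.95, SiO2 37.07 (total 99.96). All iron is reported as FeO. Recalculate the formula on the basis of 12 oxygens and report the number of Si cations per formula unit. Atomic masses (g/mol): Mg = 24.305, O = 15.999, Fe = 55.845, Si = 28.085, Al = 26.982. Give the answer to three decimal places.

MgO (M=40.304): mol = 0.06749; Mg = 0.06749, O = 0.06749.
FeO (M=71.844): mol = 0.54591; Fe = 0.54591, O = 0.54591.
Al2O3 (M=101.961): mol = 0.20547; Al = 0.41094, O = 0.61641.
SiO2 (M=60.083): mol = 0.61698; Si = 0.61698, O = 1.23396.
ΣO = 2.46377; factor = 12/ΣO = 4.87058.
Si apfu = 0.61698 × 4.87058 = 3.005.

3.005 Si apfu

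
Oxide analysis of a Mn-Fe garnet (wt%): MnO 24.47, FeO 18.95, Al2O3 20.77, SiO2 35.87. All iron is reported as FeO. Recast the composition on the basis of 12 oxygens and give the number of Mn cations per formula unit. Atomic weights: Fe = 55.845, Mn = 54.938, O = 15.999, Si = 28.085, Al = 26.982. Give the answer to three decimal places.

MnO (M=70.937): mol = 0.34495; Mn = 0.34495, O = 0.34495.
FeO (M=71.844): mol = 0.26377; Fe = 0.26377, O = 0.26377.
Al2O3 (M=101.961): mol = 0.20371; Al = 0.40742, O = 0.61113.
SiO2 (M=60.083): mol = 0.59701; Si = 0.59701, O = 1.19402.
ΣO = 2.41387; factor = 12/ΣO = 4.97127.
Mn apfu = 0.34495 × 4.97127 = 1.715.

1.715 Mn apfu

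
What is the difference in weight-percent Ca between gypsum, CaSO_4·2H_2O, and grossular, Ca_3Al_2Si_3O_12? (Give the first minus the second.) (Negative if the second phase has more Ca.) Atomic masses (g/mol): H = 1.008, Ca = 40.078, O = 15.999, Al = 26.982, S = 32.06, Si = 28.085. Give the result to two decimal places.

M(CaSO_4·2H_2O) = 172.164 g/mol, so wt% Ca = 40.078/172.164 × 100 = 23.28%.
M(Ca_3Al_2Si_3O_12) = 450.441 g/mol, so wt% Ca = 120.234/450.441 × 100 = 26.69%.
23.28 − 26.69 = -3.41 pp.

-3.41 percentage points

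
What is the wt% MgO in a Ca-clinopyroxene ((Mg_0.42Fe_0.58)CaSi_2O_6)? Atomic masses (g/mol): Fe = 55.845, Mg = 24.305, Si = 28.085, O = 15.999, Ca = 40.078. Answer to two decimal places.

7.21 wt%

M((Mg_0.42Fe_0.58)CaSi_2O_6) = 234.840 g/mol; M(MgO) = 40.304 g/mol.
Moles MgO per formula unit = 0.42 Mg ÷ 1 = 0.4200.
MgO fraction = (0.4200 × 40.304) / 234.840 = 16.928/234.840 = 0.0721.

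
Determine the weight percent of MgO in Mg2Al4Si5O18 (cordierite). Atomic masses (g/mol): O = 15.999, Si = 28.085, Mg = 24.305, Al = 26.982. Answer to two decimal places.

13.78 wt%

Molar mass of Mg2Al4Si5O18 = 2*24.305 + 4*26.982 + 5*28.085 + 18*15.999 = 584.945 g/mol.
Each formula unit contains 2 Mg, equivalent to 2/1 = 2.0000 mol MgO.
M(MgO) = 1×24.305 + 1×15.999 = 40.304 g/mol.
Mass of MgO per formula unit = 2.0000 × 40.304 = 80.608 g.
MgO wt% = 80.608 / 584.945 × 100 = 13.78%.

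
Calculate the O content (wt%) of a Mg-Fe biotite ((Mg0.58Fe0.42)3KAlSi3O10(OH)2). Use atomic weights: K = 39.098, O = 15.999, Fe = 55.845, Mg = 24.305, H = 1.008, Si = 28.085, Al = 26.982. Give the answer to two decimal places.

42.01 wt%

Molar mass of (Mg0.58Fe0.42)3KAlSi3O10(OH)2: 1.74·24.305 + 1.26·55.845 + 1·39.098 + 1·26.982 + 3·28.085 + 12·15.999 + 2·1.008 = 456.994 g/mol.
Mass of O per formula unit: 12 × 15.999 = 191.988 g.
Weight fraction O = 191.988 / 456.994 = 0.4201.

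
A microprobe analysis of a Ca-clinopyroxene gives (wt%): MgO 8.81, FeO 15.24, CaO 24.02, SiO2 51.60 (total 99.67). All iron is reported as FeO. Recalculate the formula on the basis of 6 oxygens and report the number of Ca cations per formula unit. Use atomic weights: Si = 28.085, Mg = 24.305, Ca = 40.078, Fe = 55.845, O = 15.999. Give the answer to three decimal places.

8.81 wt% MgO ÷ 40.304 g/mol = 0.21859 mol, giving 0.21859 Mg and 0.21859 O.
15.24 wt% FeO ÷ 71.844 g/mol = 0.21213 mol, giving 0.21213 Fe and 0.21213 O.
24.02 wt% CaO ÷ 56.077 g/mol = 0.42834 mol, giving 0.42834 Ca and 0.42834 O.
51.60 wt% SiO2 ÷ 60.083 g/mol = 0.85881 mol, giving 0.85881 Si and 1.71762 O.
Oxygen sums to 2.57668; scaling by 6/2.57668 = 2.32858 puts the formula on 6 O.
Ca: 0.42834 × 2.32858 = 0.997 atoms per formula unit.

0.997 Ca apfu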